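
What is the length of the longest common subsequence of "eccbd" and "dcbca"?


LCS of "eccbd" and "dcbca"
DP table:
           d    c    b    c    a
      0    0    0    0    0    0
  e   0    0    0    0    0    0
  c   0    0    1    1    1    1
  c   0    0    1    1    2    2
  b   0    0    1    2    2    2
  d   0    1    1    2    2    2
LCS length = dp[5][5] = 2

2


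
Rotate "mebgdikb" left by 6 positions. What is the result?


Input: "mebgdikb", rotate left by 6
First 6 characters: "mebgdi"
Remaining characters: "kb"
Concatenate remaining + first: "kb" + "mebgdi" = "kbmebgdi"

kbmebgdi


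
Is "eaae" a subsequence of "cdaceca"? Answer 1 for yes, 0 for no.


Check if "eaae" is a subsequence of "cdaceca"
Greedy scan:
  Position 0 ('c'): no match needed
  Position 1 ('d'): no match needed
  Position 2 ('a'): no match needed
  Position 3 ('c'): no match needed
  Position 4 ('e'): matches sub[0] = 'e'
  Position 5 ('c'): no match needed
  Position 6 ('a'): matches sub[1] = 'a'
Only matched 2/4 characters => not a subsequence

0


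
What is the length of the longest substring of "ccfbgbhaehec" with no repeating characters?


Input: "ccfbgbhaehec"
Sliding window (track last position of each char):
  Position 0 ('c'): window [0,0] length 1 -- new best
  Position 1 ('c'): repeat (last at 0), move window start to 1
  Position 1 ('c'): window [1,1] length 1
  Position 2 ('f'): window [1,2] length 2 -- new best
  Position 3 ('b'): window [1,3] length 3 -- new best
  Position 4 ('g'): window [1,4] length 4 -- new best
  Position 5 ('b'): repeat (last at 3), move window start to 4
  Position 5 ('b'): window [4,5] length 2
  Position 6 ('h'): window [4,6] length 3
  Position 7 ('a'): window [4,7] length 4
  Position 8 ('e'): window [4,8] length 5 -- new best
  Position 9 ('h'): repeat (last at 6), move window start to 7
  Position 9 ('h'): window [7,9] length 3
  Position 10 ('e'): repeat (last at 8), move window start to 9
  Position 10 ('e'): window [9,10] length 2
  Position 11 ('c'): window [9,11] length 3
Longest substring with no repeats: "gbhae" with length 5

5


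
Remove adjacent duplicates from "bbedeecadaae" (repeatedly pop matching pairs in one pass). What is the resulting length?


Input: bbedeecadaae
Stack-based adjacent duplicate removal:
  Read 'b': push. Stack: b
  Read 'b': matches stack top 'b' => pop. Stack: (empty)
  Read 'e': push. Stack: e
  Read 'd': push. Stack: ed
  Read 'e': push. Stack: ede
  Read 'e': matches stack top 'e' => pop. Stack: ed
  Read 'c': push. Stack: edc
  Read 'a': push. Stack: edca
  Read 'd': push. Stack: edcad
  Read 'a': push. Stack: edcada
  Read 'a': matches stack top 'a' => pop. Stack: edcad
  Read 'e': push. Stack: edcade
Final stack: "edcade" (length 6)

6


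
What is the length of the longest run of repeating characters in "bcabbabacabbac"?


Input: "bcabbabacabbac"
Scanning for longest run:
  Position 1 ('c'): new char, reset run to 1
  Position 2 ('a'): new char, reset run to 1
  Position 3 ('b'): new char, reset run to 1
  Position 4 ('b'): continues run of 'b', length=2
  Position 5 ('a'): new char, reset run to 1
  Position 6 ('b'): new char, reset run to 1
  Position 7 ('a'): new char, reset run to 1
  Position 8 ('c'): new char, reset run to 1
  Position 9 ('a'): new char, reset run to 1
  Position 10 ('b'): new char, reset run to 1
  Position 11 ('b'): continues run of 'b', length=2
  Position 12 ('a'): new char, reset run to 1
  Position 13 ('c'): new char, reset run to 1
Longest run: 'b' with length 2

2


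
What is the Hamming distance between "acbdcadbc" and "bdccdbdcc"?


Comparing "acbdcadbc" and "bdccdbdcc" position by position:
  Position 0: 'a' vs 'b' => differ
  Position 1: 'c' vs 'd' => differ
  Position 2: 'b' vs 'c' => differ
  Position 3: 'd' vs 'c' => differ
  Position 4: 'c' vs 'd' => differ
  Position 5: 'a' vs 'b' => differ
  Position 6: 'd' vs 'd' => same
  Position 7: 'b' vs 'c' => differ
  Position 8: 'c' vs 'c' => same
Total differences (Hamming distance): 7

7


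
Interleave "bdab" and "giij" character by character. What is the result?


Interleaving "bdab" and "giij":
  Position 0: 'b' from first, 'g' from second => "bg"
  Position 1: 'd' from first, 'i' from second => "di"
  Position 2: 'a' from first, 'i' from second => "ai"
  Position 3: 'b' from first, 'j' from second => "bj"
Result: bgdiaibj

bgdiaibj


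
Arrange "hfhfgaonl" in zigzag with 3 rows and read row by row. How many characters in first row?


Zigzag "hfhfgaonl" into 3 rows:
Placing characters:
  'h' => row 0
  'f' => row 1
  'h' => row 2
  'f' => row 1
  'g' => row 0
  'a' => row 1
  'o' => row 2
  'n' => row 1
  'l' => row 0
Rows:
  Row 0: "hgl"
  Row 1: "ffan"
  Row 2: "ho"
First row length: 3

3


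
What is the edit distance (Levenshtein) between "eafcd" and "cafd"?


Computing edit distance: "eafcd" -> "cafd"
DP table:
           c    a    f    d
      0    1    2    3    4
  e   1    1    2    3    4
  a   2    2    1    2    3
  f   3    3    2    1    2
  c   4    3    3    2    2
  d   5    4    4    3    2
Edit distance = dp[5][4] = 2

2


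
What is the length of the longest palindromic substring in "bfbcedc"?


Input: "bfbcedc"
Checking substrings for palindromes:
  [0:3] "bfb" (len 3) => palindrome
Longest palindromic substring: "bfb" with length 3

3


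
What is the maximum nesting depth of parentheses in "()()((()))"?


Input: "()()((()))"
Tracking depth:
  Position 0 '(': depth becomes 1
  Position 1 ')': depth becomes 0
  Position 2 '(': depth becomes 1
  Position 3 ')': depth becomes 0
  Position 4 '(': depth becomes 1
  Position 5 '(': depth becomes 2
  Position 6 '(': depth becomes 3
  Position 7 ')': depth becomes 2
  Position 8 ')': depth becomes 1
  Position 9 ')': depth becomes 0
Maximum depth reached: 3

3


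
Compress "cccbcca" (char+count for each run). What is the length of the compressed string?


Input: cccbcca
Runs:
  'c' x 3 => "c3"
  'b' x 1 => "b1"
  'c' x 2 => "c2"
  'a' x 1 => "a1"
Compressed: "c3b1c2a1"
Compressed length: 8

8


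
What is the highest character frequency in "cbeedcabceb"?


Input: cbeedcabceb
Character counts:
  'a': 1
  'b': 3
  'c': 3
  'd': 1
  'e': 3
Maximum frequency: 3

3


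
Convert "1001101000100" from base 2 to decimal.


Input: "1001101000100" in base 2
Positional expansion:
  Digit '1' (value 1) x 2^12 = 4096
  Digit '0' (value 0) x 2^11 = 0
  Digit '0' (value 0) x 2^10 = 0
  Digit '1' (value 1) x 2^9 = 512
  Digit '1' (value 1) x 2^8 = 256
  Digit '0' (value 0) x 2^7 = 0
  Digit '1' (value 1) x 2^6 = 64
  Digit '0' (value 0) x 2^5 = 0
  Digit '0' (value 0) x 2^4 = 0
  Digit '0' (value 0) x 2^3 = 0
  Digit '1' (value 1) x 2^2 = 4
  Digit '0' (value 0) x 2^1 = 0
  Digit '0' (value 0) x 2^0 = 0
Sum = 4932

4932


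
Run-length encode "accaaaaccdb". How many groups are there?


Input: accaaaaccdb
Scanning for consecutive runs:
  Group 1: 'a' x 1 (positions 0-0)
  Group 2: 'c' x 2 (positions 1-2)
  Group 3: 'a' x 4 (positions 3-6)
  Group 4: 'c' x 2 (positions 7-8)
  Group 5: 'd' x 1 (positions 9-9)
  Group 6: 'b' x 1 (positions 10-10)
Total groups: 6

6


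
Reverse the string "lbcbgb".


Input: lbcbgb
Reading characters right to left:
  Position 5: 'b'
  Position 4: 'g'
  Position 3: 'b'
  Position 2: 'c'
  Position 1: 'b'
  Position 0: 'l'
Reversed: bgbcbl

bgbcbl


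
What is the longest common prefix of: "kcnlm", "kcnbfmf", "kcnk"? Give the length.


Words: kcnlm, kcnbfmf, kcnk
  Position 0: all 'k' => match
  Position 1: all 'c' => match
  Position 2: all 'n' => match
  Position 3: ('l', 'b', 'k') => mismatch, stop
LCP = "kcn" (length 3)

3


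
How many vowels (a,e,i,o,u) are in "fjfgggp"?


Input: fjfgggp
Checking each character:
  'f' at position 0: consonant
  'j' at position 1: consonant
  'f' at position 2: consonant
  'g' at position 3: consonant
  'g' at position 4: consonant
  'g' at position 5: consonant
  'p' at position 6: consonant
Total vowels: 0

0


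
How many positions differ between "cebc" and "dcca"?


Comparing "cebc" and "dcca" position by position:
  Position 0: 'c' vs 'd' => DIFFER
  Position 1: 'e' vs 'c' => DIFFER
  Position 2: 'b' vs 'c' => DIFFER
  Position 3: 'c' vs 'a' => DIFFER
Positions that differ: 4

4


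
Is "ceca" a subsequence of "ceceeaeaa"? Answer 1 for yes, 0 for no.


Check if "ceca" is a subsequence of "ceceeaeaa"
Greedy scan:
  Position 0 ('c'): matches sub[0] = 'c'
  Position 1 ('e'): matches sub[1] = 'e'
  Position 2 ('c'): matches sub[2] = 'c'
  Position 3 ('e'): no match needed
  Position 4 ('e'): no match needed
  Position 5 ('a'): matches sub[3] = 'a'
  Position 6 ('e'): no match needed
  Position 7 ('a'): no match needed
  Position 8 ('a'): no match needed
All 4 characters matched => is a subsequence

1


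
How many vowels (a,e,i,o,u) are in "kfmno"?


Input: kfmno
Checking each character:
  'k' at position 0: consonant
  'f' at position 1: consonant
  'm' at position 2: consonant
  'n' at position 3: consonant
  'o' at position 4: vowel (running total: 1)
Total vowels: 1

1


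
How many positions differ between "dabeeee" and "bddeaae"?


Comparing "dabeeee" and "bddeaae" position by position:
  Position 0: 'd' vs 'b' => DIFFER
  Position 1: 'a' vs 'd' => DIFFER
  Position 2: 'b' vs 'd' => DIFFER
  Position 3: 'e' vs 'e' => same
  Position 4: 'e' vs 'a' => DIFFER
  Position 5: 'e' vs 'a' => DIFFER
  Position 6: 'e' vs 'e' => same
Positions that differ: 5

5


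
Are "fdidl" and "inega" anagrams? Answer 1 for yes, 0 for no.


Strings: "fdidl", "inega"
Sorted first:  ddfil
Sorted second: aegin
Differ at position 0: 'd' vs 'a' => not anagrams

0


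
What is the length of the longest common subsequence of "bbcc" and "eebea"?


LCS of "bbcc" and "eebea"
DP table:
           e    e    b    e    a
      0    0    0    0    0    0
  b   0    0    0    1    1    1
  b   0    0    0    1    1    1
  c   0    0    0    1    1    1
  c   0    0    0    1    1    1
LCS length = dp[4][5] = 1

1


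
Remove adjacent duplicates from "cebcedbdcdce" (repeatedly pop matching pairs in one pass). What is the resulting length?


Input: cebcedbdcdce
Stack-based adjacent duplicate removal:
  Read 'c': push. Stack: c
  Read 'e': push. Stack: ce
  Read 'b': push. Stack: ceb
  Read 'c': push. Stack: cebc
  Read 'e': push. Stack: cebce
  Read 'd': push. Stack: cebced
  Read 'b': push. Stack: cebcedb
  Read 'd': push. Stack: cebcedbd
  Read 'c': push. Stack: cebcedbdc
  Read 'd': push. Stack: cebcedbdcd
  Read 'c': push. Stack: cebcedbdcdc
  Read 'e': push. Stack: cebcedbdcdce
Final stack: "cebcedbdcdce" (length 12)

12


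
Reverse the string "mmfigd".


Input: mmfigd
Reading characters right to left:
  Position 5: 'd'
  Position 4: 'g'
  Position 3: 'i'
  Position 2: 'f'
  Position 1: 'm'
  Position 0: 'm'
Reversed: dgifmm

dgifmm


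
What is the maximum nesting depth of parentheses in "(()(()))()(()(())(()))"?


Input: "(()(()))()(()(())(()))"
Tracking depth:
  Position 0 '(': depth becomes 1
  Position 1 '(': depth becomes 2
  Position 2 ')': depth becomes 1
  Position 3 '(': depth becomes 2
  Position 4 '(': depth becomes 3
  Position 5 ')': depth becomes 2
  Position 6 ')': depth becomes 1
  Position 7 ')': depth becomes 0
  Position 8 '(': depth becomes 1
  Position 9 ')': depth becomes 0
  Position 10 '(': depth becomes 1
  Position 11 '(': depth becomes 2
  Position 12 ')': depth becomes 1
  Position 13 '(': depth becomes 2
  Position 14 '(': depth becomes 3
  Position 15 ')': depth becomes 2
  Position 16 ')': depth becomes 1
  Position 17 '(': depth becomes 2
  Position 18 '(': depth becomes 3
  Position 19 ')': depth becomes 2
  Position 20 ')': depth becomes 1
  Position 21 ')': depth becomes 0
Maximum depth reached: 3

3


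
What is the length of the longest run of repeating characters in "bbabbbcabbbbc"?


Input: "bbabbbcabbbbc"
Scanning for longest run:
  Position 1 ('b'): continues run of 'b', length=2
  Position 2 ('a'): new char, reset run to 1
  Position 3 ('b'): new char, reset run to 1
  Position 4 ('b'): continues run of 'b', length=2
  Position 5 ('b'): continues run of 'b', length=3
  Position 6 ('c'): new char, reset run to 1
  Position 7 ('a'): new char, reset run to 1
  Position 8 ('b'): new char, reset run to 1
  Position 9 ('b'): continues run of 'b', length=2
  Position 10 ('b'): continues run of 'b', length=3
  Position 11 ('b'): continues run of 'b', length=4
  Position 12 ('c'): new char, reset run to 1
Longest run: 'b' with length 4

4


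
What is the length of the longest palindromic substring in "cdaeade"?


Input: "cdaeade"
Checking substrings for palindromes:
  [1:6] "daead" (len 5) => palindrome
  [2:5] "aea" (len 3) => palindrome
Longest palindromic substring: "daead" with length 5

5


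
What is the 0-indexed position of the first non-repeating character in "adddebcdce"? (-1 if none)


Input: adddebcdce
Character frequencies:
  'a': 1
  'b': 1
  'c': 2
  'd': 4
  'e': 2
Scanning left to right for freq == 1:
  Position 0 ('a'): unique! => answer = 0

0


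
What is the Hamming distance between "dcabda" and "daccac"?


Comparing "dcabda" and "daccac" position by position:
  Position 0: 'd' vs 'd' => same
  Position 1: 'c' vs 'a' => differ
  Position 2: 'a' vs 'c' => differ
  Position 3: 'b' vs 'c' => differ
  Position 4: 'd' vs 'a' => differ
  Position 5: 'a' vs 'c' => differ
Total differences (Hamming distance): 5

5


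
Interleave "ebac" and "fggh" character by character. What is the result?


Interleaving "ebac" and "fggh":
  Position 0: 'e' from first, 'f' from second => "ef"
  Position 1: 'b' from first, 'g' from second => "bg"
  Position 2: 'a' from first, 'g' from second => "ag"
  Position 3: 'c' from first, 'h' from second => "ch"
Result: efbgagch

efbgagch


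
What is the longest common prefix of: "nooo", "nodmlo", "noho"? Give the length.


Words: nooo, nodmlo, noho
  Position 0: all 'n' => match
  Position 1: all 'o' => match
  Position 2: ('o', 'd', 'h') => mismatch, stop
LCP = "no" (length 2)

2


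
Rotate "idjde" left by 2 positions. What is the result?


Input: "idjde", rotate left by 2
First 2 characters: "id"
Remaining characters: "jde"
Concatenate remaining + first: "jde" + "id" = "jdeid"

jdeid


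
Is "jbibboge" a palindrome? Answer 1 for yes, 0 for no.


Input: jbibboge
Reversed: egobbibj
  Compare pos 0 ('j') with pos 7 ('e'): MISMATCH
  Compare pos 1 ('b') with pos 6 ('g'): MISMATCH
  Compare pos 2 ('i') with pos 5 ('o'): MISMATCH
  Compare pos 3 ('b') with pos 4 ('b'): match
Result: not a palindrome

0


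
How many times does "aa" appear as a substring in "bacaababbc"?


Searching for "aa" in "bacaababbc"
Scanning each position:
  Position 0: "ba" => no
  Position 1: "ac" => no
  Position 2: "ca" => no
  Position 3: "aa" => MATCH
  Position 4: "ab" => no
  Position 5: "ba" => no
  Position 6: "ab" => no
  Position 7: "bb" => no
  Position 8: "bc" => no
Total occurrences: 1

1


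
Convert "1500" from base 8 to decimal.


Input: "1500" in base 8
Positional expansion:
  Digit '1' (value 1) x 8^3 = 512
  Digit '5' (value 5) x 8^2 = 320
  Digit '0' (value 0) x 8^1 = 0
  Digit '0' (value 0) x 8^0 = 0
Sum = 832

832


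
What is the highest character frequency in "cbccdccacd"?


Input: cbccdccacd
Character counts:
  'a': 1
  'b': 1
  'c': 6
  'd': 2
Maximum frequency: 6

6


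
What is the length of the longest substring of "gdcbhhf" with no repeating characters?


Input: "gdcbhhf"
Sliding window (track last position of each char):
  Position 0 ('g'): window [0,0] length 1 -- new best
  Position 1 ('d'): window [0,1] length 2 -- new best
  Position 2 ('c'): window [0,2] length 3 -- new best
  Position 3 ('b'): window [0,3] length 4 -- new best
  Position 4 ('h'): window [0,4] length 5 -- new best
  Position 5 ('h'): repeat (last at 4), move window start to 5
  Position 5 ('h'): window [5,5] length 1
  Position 6 ('f'): window [5,6] length 2
Longest substring with no repeats: "gdcbh" with length 5

5


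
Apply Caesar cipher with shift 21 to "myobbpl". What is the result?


Caesar cipher: shift "myobbpl" by 21
  'm' (pos 12) + 21 = pos 7 = 'h'
  'y' (pos 24) + 21 = pos 19 = 't'
  'o' (pos 14) + 21 = pos 9 = 'j'
  'b' (pos 1) + 21 = pos 22 = 'w'
  'b' (pos 1) + 21 = pos 22 = 'w'
  'p' (pos 15) + 21 = pos 10 = 'k'
  'l' (pos 11) + 21 = pos 6 = 'g'
Result: htjwwkg

htjwwkg


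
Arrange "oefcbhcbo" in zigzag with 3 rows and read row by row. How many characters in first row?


Zigzag "oefcbhcbo" into 3 rows:
Placing characters:
  'o' => row 0
  'e' => row 1
  'f' => row 2
  'c' => row 1
  'b' => row 0
  'h' => row 1
  'c' => row 2
  'b' => row 1
  'o' => row 0
Rows:
  Row 0: "obo"
  Row 1: "echb"
  Row 2: "fc"
First row length: 3

3


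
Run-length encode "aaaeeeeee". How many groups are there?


Input: aaaeeeeee
Scanning for consecutive runs:
  Group 1: 'a' x 3 (positions 0-2)
  Group 2: 'e' x 6 (positions 3-8)
Total groups: 2

2


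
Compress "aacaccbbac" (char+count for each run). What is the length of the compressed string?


Input: aacaccbbac
Runs:
  'a' x 2 => "a2"
  'c' x 1 => "c1"
  'a' x 1 => "a1"
  'c' x 2 => "c2"
  'b' x 2 => "b2"
  'a' x 1 => "a1"
  'c' x 1 => "c1"
Compressed: "a2c1a1c2b2a1c1"
Compressed length: 14

14


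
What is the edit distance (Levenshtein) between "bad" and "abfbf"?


Computing edit distance: "bad" -> "abfbf"
DP table:
           a    b    f    b    f
      0    1    2    3    4    5
  b   1    1    1    2    3    4
  a   2    1    2    2    3    4
  d   3    2    2    3    3    4
Edit distance = dp[3][5] = 4

4


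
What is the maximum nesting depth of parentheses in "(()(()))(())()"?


Input: "(()(()))(())()"
Tracking depth:
  Position 0 '(': depth becomes 1
  Position 1 '(': depth becomes 2
  Position 2 ')': depth becomes 1
  Position 3 '(': depth becomes 2
  Position 4 '(': depth becomes 3
  Position 5 ')': depth becomes 2
  Position 6 ')': depth becomes 1
  Position 7 ')': depth becomes 0
  Position 8 '(': depth becomes 1
  Position 9 '(': depth becomes 2
  Position 10 ')': depth becomes 1
  Position 11 ')': depth becomes 0
  Position 12 '(': depth becomes 1
  Position 13 ')': depth becomes 0
Maximum depth reached: 3

3


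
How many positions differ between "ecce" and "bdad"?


Comparing "ecce" and "bdad" position by position:
  Position 0: 'e' vs 'b' => DIFFER
  Position 1: 'c' vs 'd' => DIFFER
  Position 2: 'c' vs 'a' => DIFFER
  Position 3: 'e' vs 'd' => DIFFER
Positions that differ: 4

4


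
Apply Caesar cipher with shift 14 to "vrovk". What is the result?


Caesar cipher: shift "vrovk" by 14
  'v' (pos 21) + 14 = pos 9 = 'j'
  'r' (pos 17) + 14 = pos 5 = 'f'
  'o' (pos 14) + 14 = pos 2 = 'c'
  'v' (pos 21) + 14 = pos 9 = 'j'
  'k' (pos 10) + 14 = pos 24 = 'y'
Result: jfcjy

jfcjy


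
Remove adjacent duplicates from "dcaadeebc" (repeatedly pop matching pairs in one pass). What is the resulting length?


Input: dcaadeebc
Stack-based adjacent duplicate removal:
  Read 'd': push. Stack: d
  Read 'c': push. Stack: dc
  Read 'a': push. Stack: dca
  Read 'a': matches stack top 'a' => pop. Stack: dc
  Read 'd': push. Stack: dcd
  Read 'e': push. Stack: dcde
  Read 'e': matches stack top 'e' => pop. Stack: dcd
  Read 'b': push. Stack: dcdb
  Read 'c': push. Stack: dcdbc
Final stack: "dcdbc" (length 5)

5


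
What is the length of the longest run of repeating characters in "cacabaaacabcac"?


Input: "cacabaaacabcac"
Scanning for longest run:
  Position 1 ('a'): new char, reset run to 1
  Position 2 ('c'): new char, reset run to 1
  Position 3 ('a'): new char, reset run to 1
  Position 4 ('b'): new char, reset run to 1
  Position 5 ('a'): new char, reset run to 1
  Position 6 ('a'): continues run of 'a', length=2
  Position 7 ('a'): continues run of 'a', length=3
  Position 8 ('c'): new char, reset run to 1
  Position 9 ('a'): new char, reset run to 1
  Position 10 ('b'): new char, reset run to 1
  Position 11 ('c'): new char, reset run to 1
  Position 12 ('a'): new char, reset run to 1
  Position 13 ('c'): new char, reset run to 1
Longest run: 'a' with length 3

3


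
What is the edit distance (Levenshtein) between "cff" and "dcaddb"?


Computing edit distance: "cff" -> "dcaddb"
DP table:
           d    c    a    d    d    b
      0    1    2    3    4    5    6
  c   1    1    1    2    3    4    5
  f   2    2    2    2    3    4    5
  f   3    3    3    3    3    4    5
Edit distance = dp[3][6] = 5

5


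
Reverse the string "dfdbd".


Input: dfdbd
Reading characters right to left:
  Position 4: 'd'
  Position 3: 'b'
  Position 2: 'd'
  Position 1: 'f'
  Position 0: 'd'
Reversed: dbdfd

dbdfd


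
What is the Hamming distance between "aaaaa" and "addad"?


Comparing "aaaaa" and "addad" position by position:
  Position 0: 'a' vs 'a' => same
  Position 1: 'a' vs 'd' => differ
  Position 2: 'a' vs 'd' => differ
  Position 3: 'a' vs 'a' => same
  Position 4: 'a' vs 'd' => differ
Total differences (Hamming distance): 3

3


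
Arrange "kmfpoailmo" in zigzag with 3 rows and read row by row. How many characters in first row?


Zigzag "kmfpoailmo" into 3 rows:
Placing characters:
  'k' => row 0
  'm' => row 1
  'f' => row 2
  'p' => row 1
  'o' => row 0
  'a' => row 1
  'i' => row 2
  'l' => row 1
  'm' => row 0
  'o' => row 1
Rows:
  Row 0: "kom"
  Row 1: "mpalo"
  Row 2: "fi"
First row length: 3

3


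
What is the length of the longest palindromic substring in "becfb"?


Input: "becfb"
Checking substrings for palindromes:
  No multi-char palindromic substrings found
Longest palindromic substring: "b" with length 1

1


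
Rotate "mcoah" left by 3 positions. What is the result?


Input: "mcoah", rotate left by 3
First 3 characters: "mco"
Remaining characters: "ah"
Concatenate remaining + first: "ah" + "mco" = "ahmco"

ahmco


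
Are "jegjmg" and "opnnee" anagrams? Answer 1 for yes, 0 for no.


Strings: "jegjmg", "opnnee"
Sorted first:  eggjjm
Sorted second: eennop
Differ at position 1: 'g' vs 'e' => not anagrams

0


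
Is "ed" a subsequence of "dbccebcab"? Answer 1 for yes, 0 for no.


Check if "ed" is a subsequence of "dbccebcab"
Greedy scan:
  Position 0 ('d'): no match needed
  Position 1 ('b'): no match needed
  Position 2 ('c'): no match needed
  Position 3 ('c'): no match needed
  Position 4 ('e'): matches sub[0] = 'e'
  Position 5 ('b'): no match needed
  Position 6 ('c'): no match needed
  Position 7 ('a'): no match needed
  Position 8 ('b'): no match needed
Only matched 1/2 characters => not a subsequence

0


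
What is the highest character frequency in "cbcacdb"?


Input: cbcacdb
Character counts:
  'a': 1
  'b': 2
  'c': 3
  'd': 1
Maximum frequency: 3

3


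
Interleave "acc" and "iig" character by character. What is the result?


Interleaving "acc" and "iig":
  Position 0: 'a' from first, 'i' from second => "ai"
  Position 1: 'c' from first, 'i' from second => "ci"
  Position 2: 'c' from first, 'g' from second => "cg"
Result: aicicg

aicicg


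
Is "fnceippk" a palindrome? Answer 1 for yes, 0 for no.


Input: fnceippk
Reversed: kppiecnf
  Compare pos 0 ('f') with pos 7 ('k'): MISMATCH
  Compare pos 1 ('n') with pos 6 ('p'): MISMATCH
  Compare pos 2 ('c') with pos 5 ('p'): MISMATCH
  Compare pos 3 ('e') with pos 4 ('i'): MISMATCH
Result: not a palindrome

0


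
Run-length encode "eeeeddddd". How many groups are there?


Input: eeeeddddd
Scanning for consecutive runs:
  Group 1: 'e' x 4 (positions 0-3)
  Group 2: 'd' x 5 (positions 4-8)
Total groups: 2

2


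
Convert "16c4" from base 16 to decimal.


Input: "16c4" in base 16
Positional expansion:
  Digit '1' (value 1) x 16^3 = 4096
  Digit '6' (value 6) x 16^2 = 1536
  Digit 'c' (value 12) x 16^1 = 192
  Digit '4' (value 4) x 16^0 = 4
Sum = 5828

5828


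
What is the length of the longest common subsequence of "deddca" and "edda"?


LCS of "deddca" and "edda"
DP table:
           e    d    d    a
      0    0    0    0    0
  d   0    0    1    1    1
  e   0    1    1    1    1
  d   0    1    2    2    2
  d   0    1    2    3    3
  c   0    1    2    3    3
  a   0    1    2    3    4
LCS length = dp[6][4] = 4

4


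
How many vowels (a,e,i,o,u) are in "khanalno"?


Input: khanalno
Checking each character:
  'k' at position 0: consonant
  'h' at position 1: consonant
  'a' at position 2: vowel (running total: 1)
  'n' at position 3: consonant
  'a' at position 4: vowel (running total: 2)
  'l' at position 5: consonant
  'n' at position 6: consonant
  'o' at position 7: vowel (running total: 3)
Total vowels: 3

3


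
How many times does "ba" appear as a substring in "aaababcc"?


Searching for "ba" in "aaababcc"
Scanning each position:
  Position 0: "aa" => no
  Position 1: "aa" => no
  Position 2: "ab" => no
  Position 3: "ba" => MATCH
  Position 4: "ab" => no
  Position 5: "bc" => no
  Position 6: "cc" => no
Total occurrences: 1

1


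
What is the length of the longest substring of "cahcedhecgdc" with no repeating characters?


Input: "cahcedhecgdc"
Sliding window (track last position of each char):
  Position 0 ('c'): window [0,0] length 1 -- new best
  Position 1 ('a'): window [0,1] length 2 -- new best
  Position 2 ('h'): window [0,2] length 3 -- new best
  Position 3 ('c'): repeat (last at 0), move window start to 1
  Position 3 ('c'): window [1,3] length 3
  Position 4 ('e'): window [1,4] length 4 -- new best
  Position 5 ('d'): window [1,5] length 5 -- new best
  Position 6 ('h'): repeat (last at 2), move window start to 3
  Position 6 ('h'): window [3,6] length 4
  Position 7 ('e'): repeat (last at 4), move window start to 5
  Position 7 ('e'): window [5,7] length 3
  Position 8 ('c'): window [5,8] length 4
  Position 9 ('g'): window [5,9] length 5
  Position 10 ('d'): repeat (last at 5), move window start to 6
  Position 10 ('d'): window [6,10] length 5
  Position 11 ('c'): repeat (last at 8), move window start to 9
  Position 11 ('c'): window [9,11] length 3
Longest substring with no repeats: "ahced" with length 5

5


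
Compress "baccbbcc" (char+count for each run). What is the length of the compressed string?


Input: baccbbcc
Runs:
  'b' x 1 => "b1"
  'a' x 1 => "a1"
  'c' x 2 => "c2"
  'b' x 2 => "b2"
  'c' x 2 => "c2"
Compressed: "b1a1c2b2c2"
Compressed length: 10

10


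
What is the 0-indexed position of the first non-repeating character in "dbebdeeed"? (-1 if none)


Input: dbebdeeed
Character frequencies:
  'b': 2
  'd': 3
  'e': 4
Scanning left to right for freq == 1:
  Position 0 ('d'): freq=3, skip
  Position 1 ('b'): freq=2, skip
  Position 2 ('e'): freq=4, skip
  Position 3 ('b'): freq=2, skip
  Position 4 ('d'): freq=3, skip
  Position 5 ('e'): freq=4, skip
  Position 6 ('e'): freq=4, skip
  Position 7 ('e'): freq=4, skip
  Position 8 ('d'): freq=3, skip
  No unique character found => answer = -1

-1


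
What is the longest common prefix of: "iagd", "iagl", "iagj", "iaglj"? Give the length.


Words: iagd, iagl, iagj, iaglj
  Position 0: all 'i' => match
  Position 1: all 'a' => match
  Position 2: all 'g' => match
  Position 3: ('d', 'l', 'j', 'l') => mismatch, stop
LCP = "iag" (length 3)

3


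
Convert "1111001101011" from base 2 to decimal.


Input: "1111001101011" in base 2
Positional expansion:
  Digit '1' (value 1) x 2^12 = 4096
  Digit '1' (value 1) x 2^11 = 2048
  Digit '1' (value 1) x 2^10 = 1024
  Digit '1' (value 1) x 2^9 = 512
  Digit '0' (value 0) x 2^8 = 0
  Digit '0' (value 0) x 2^7 = 0
  Digit '1' (value 1) x 2^6 = 64
  Digit '1' (value 1) x 2^5 = 32
  Digit '0' (value 0) x 2^4 = 0
  Digit '1' (value 1) x 2^3 = 8
  Digit '0' (value 0) x 2^2 = 0
  Digit '1' (value 1) x 2^1 = 2
  Digit '1' (value 1) x 2^0 = 1
Sum = 7787

7787


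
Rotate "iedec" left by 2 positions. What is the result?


Input: "iedec", rotate left by 2
First 2 characters: "ie"
Remaining characters: "dec"
Concatenate remaining + first: "dec" + "ie" = "decie"

decie


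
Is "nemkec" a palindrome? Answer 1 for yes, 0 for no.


Input: nemkec
Reversed: cekmen
  Compare pos 0 ('n') with pos 5 ('c'): MISMATCH
  Compare pos 1 ('e') with pos 4 ('e'): match
  Compare pos 2 ('m') with pos 3 ('k'): MISMATCH
Result: not a palindrome

0


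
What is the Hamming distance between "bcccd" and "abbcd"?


Comparing "bcccd" and "abbcd" position by position:
  Position 0: 'b' vs 'a' => differ
  Position 1: 'c' vs 'b' => differ
  Position 2: 'c' vs 'b' => differ
  Position 3: 'c' vs 'c' => same
  Position 4: 'd' vs 'd' => same
Total differences (Hamming distance): 3

3


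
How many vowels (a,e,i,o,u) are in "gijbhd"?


Input: gijbhd
Checking each character:
  'g' at position 0: consonant
  'i' at position 1: vowel (running total: 1)
  'j' at position 2: consonant
  'b' at position 3: consonant
  'h' at position 4: consonant
  'd' at position 5: consonant
Total vowels: 1

1


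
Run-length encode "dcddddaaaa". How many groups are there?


Input: dcddddaaaa
Scanning for consecutive runs:
  Group 1: 'd' x 1 (positions 0-0)
  Group 2: 'c' x 1 (positions 1-1)
  Group 3: 'd' x 4 (positions 2-5)
  Group 4: 'a' x 4 (positions 6-9)
Total groups: 4

4


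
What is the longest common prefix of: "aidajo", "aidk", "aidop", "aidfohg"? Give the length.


Words: aidajo, aidk, aidop, aidfohg
  Position 0: all 'a' => match
  Position 1: all 'i' => match
  Position 2: all 'd' => match
  Position 3: ('a', 'k', 'o', 'f') => mismatch, stop
LCP = "aid" (length 3)

3


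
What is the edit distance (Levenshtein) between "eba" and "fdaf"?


Computing edit distance: "eba" -> "fdaf"
DP table:
           f    d    a    f
      0    1    2    3    4
  e   1    1    2    3    4
  b   2    2    2    3    4
  a   3    3    3    2    3
Edit distance = dp[3][4] = 3

3


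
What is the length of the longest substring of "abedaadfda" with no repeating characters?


Input: "abedaadfda"
Sliding window (track last position of each char):
  Position 0 ('a'): window [0,0] length 1 -- new best
  Position 1 ('b'): window [0,1] length 2 -- new best
  Position 2 ('e'): window [0,2] length 3 -- new best
  Position 3 ('d'): window [0,3] length 4 -- new best
  Position 4 ('a'): repeat (last at 0), move window start to 1
  Position 4 ('a'): window [1,4] length 4
  Position 5 ('a'): repeat (last at 4), move window start to 5
  Position 5 ('a'): window [5,5] length 1
  Position 6 ('d'): window [5,6] length 2
  Position 7 ('f'): window [5,7] length 3
  Position 8 ('d'): repeat (last at 6), move window start to 7
  Position 8 ('d'): window [7,8] length 2
  Position 9 ('a'): window [7,9] length 3
Longest substring with no repeats: "abed" with length 4

4


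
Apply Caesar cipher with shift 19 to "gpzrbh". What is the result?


Caesar cipher: shift "gpzrbh" by 19
  'g' (pos 6) + 19 = pos 25 = 'z'
  'p' (pos 15) + 19 = pos 8 = 'i'
  'z' (pos 25) + 19 = pos 18 = 's'
  'r' (pos 17) + 19 = pos 10 = 'k'
  'b' (pos 1) + 19 = pos 20 = 'u'
  'h' (pos 7) + 19 = pos 0 = 'a'
Result: ziskua

ziskua


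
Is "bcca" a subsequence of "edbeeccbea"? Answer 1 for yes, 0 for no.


Check if "bcca" is a subsequence of "edbeeccbea"
Greedy scan:
  Position 0 ('e'): no match needed
  Position 1 ('d'): no match needed
  Position 2 ('b'): matches sub[0] = 'b'
  Position 3 ('e'): no match needed
  Position 4 ('e'): no match needed
  Position 5 ('c'): matches sub[1] = 'c'
  Position 6 ('c'): matches sub[2] = 'c'
  Position 7 ('b'): no match needed
  Position 8 ('e'): no match needed
  Position 9 ('a'): matches sub[3] = 'a'
All 4 characters matched => is a subsequence

1


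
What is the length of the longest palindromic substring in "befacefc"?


Input: "befacefc"
Checking substrings for palindromes:
  No multi-char palindromic substrings found
Longest palindromic substring: "b" with length 1

1


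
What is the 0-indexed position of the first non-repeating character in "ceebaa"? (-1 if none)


Input: ceebaa
Character frequencies:
  'a': 2
  'b': 1
  'c': 1
  'e': 2
Scanning left to right for freq == 1:
  Position 0 ('c'): unique! => answer = 0

0


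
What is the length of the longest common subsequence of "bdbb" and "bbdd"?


LCS of "bdbb" and "bbdd"
DP table:
           b    b    d    d
      0    0    0    0    0
  b   0    1    1    1    1
  d   0    1    1    2    2
  b   0    1    2    2    2
  b   0    1    2    2    2
LCS length = dp[4][4] = 2

2


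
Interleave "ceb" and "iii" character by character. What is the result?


Interleaving "ceb" and "iii":
  Position 0: 'c' from first, 'i' from second => "ci"
  Position 1: 'e' from first, 'i' from second => "ei"
  Position 2: 'b' from first, 'i' from second => "bi"
Result: cieibi

cieibi


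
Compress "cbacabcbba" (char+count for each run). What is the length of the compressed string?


Input: cbacabcbba
Runs:
  'c' x 1 => "c1"
  'b' x 1 => "b1"
  'a' x 1 => "a1"
  'c' x 1 => "c1"
  'a' x 1 => "a1"
  'b' x 1 => "b1"
  'c' x 1 => "c1"
  'b' x 2 => "b2"
  'a' x 1 => "a1"
Compressed: "c1b1a1c1a1b1c1b2a1"
Compressed length: 18

18


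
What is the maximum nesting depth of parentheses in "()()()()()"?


Input: "()()()()()"
Tracking depth:
  Position 0 '(': depth becomes 1
  Position 1 ')': depth becomes 0
  Position 2 '(': depth becomes 1
  Position 3 ')': depth becomes 0
  Position 4 '(': depth becomes 1
  Position 5 ')': depth becomes 0
  Position 6 '(': depth becomes 1
  Position 7 ')': depth becomes 0
  Position 8 '(': depth becomes 1
  Position 9 ')': depth becomes 0
Maximum depth reached: 1

1


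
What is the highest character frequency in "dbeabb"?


Input: dbeabb
Character counts:
  'a': 1
  'b': 3
  'd': 1
  'e': 1
Maximum frequency: 3

3


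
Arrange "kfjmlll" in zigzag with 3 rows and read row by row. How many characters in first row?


Zigzag "kfjmlll" into 3 rows:
Placing characters:
  'k' => row 0
  'f' => row 1
  'j' => row 2
  'm' => row 1
  'l' => row 0
  'l' => row 1
  'l' => row 2
Rows:
  Row 0: "kl"
  Row 1: "fml"
  Row 2: "jl"
First row length: 2

2


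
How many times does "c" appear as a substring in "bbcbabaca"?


Searching for "c" in "bbcbabaca"
Scanning each position:
  Position 0: "b" => no
  Position 1: "b" => no
  Position 2: "c" => MATCH
  Position 3: "b" => no
  Position 4: "a" => no
  Position 5: "b" => no
  Position 6: "a" => no
  Position 7: "c" => MATCH
  Position 8: "a" => no
Total occurrences: 2

2


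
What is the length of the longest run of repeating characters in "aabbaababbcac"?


Input: "aabbaababbcac"
Scanning for longest run:
  Position 1 ('a'): continues run of 'a', length=2
  Position 2 ('b'): new char, reset run to 1
  Position 3 ('b'): continues run of 'b', length=2
  Position 4 ('a'): new char, reset run to 1
  Position 5 ('a'): continues run of 'a', length=2
  Position 6 ('b'): new char, reset run to 1
  Position 7 ('a'): new char, reset run to 1
  Position 8 ('b'): new char, reset run to 1
  Position 9 ('b'): continues run of 'b', length=2
  Position 10 ('c'): new char, reset run to 1
  Position 11 ('a'): new char, reset run to 1
  Position 12 ('c'): new char, reset run to 1
Longest run: 'a' with length 2

2


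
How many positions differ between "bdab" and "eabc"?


Comparing "bdab" and "eabc" position by position:
  Position 0: 'b' vs 'e' => DIFFER
  Position 1: 'd' vs 'a' => DIFFER
  Position 2: 'a' vs 'b' => DIFFER
  Position 3: 'b' vs 'c' => DIFFER
Positions that differ: 4

4


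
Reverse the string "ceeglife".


Input: ceeglife
Reading characters right to left:
  Position 7: 'e'
  Position 6: 'f'
  Position 5: 'i'
  Position 4: 'l'
  Position 3: 'g'
  Position 2: 'e'
  Position 1: 'e'
  Position 0: 'c'
Reversed: efilgeec

efilgeec


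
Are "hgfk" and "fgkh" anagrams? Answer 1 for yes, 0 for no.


Strings: "hgfk", "fgkh"
Sorted first:  fghk
Sorted second: fghk
Sorted forms match => anagrams

1


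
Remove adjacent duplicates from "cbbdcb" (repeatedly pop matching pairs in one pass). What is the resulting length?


Input: cbbdcb
Stack-based adjacent duplicate removal:
  Read 'c': push. Stack: c
  Read 'b': push. Stack: cb
  Read 'b': matches stack top 'b' => pop. Stack: c
  Read 'd': push. Stack: cd
  Read 'c': push. Stack: cdc
  Read 'b': push. Stack: cdcb
Final stack: "cdcb" (length 4)

4


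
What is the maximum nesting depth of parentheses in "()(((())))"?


Input: "()(((())))"
Tracking depth:
  Position 0 '(': depth becomes 1
  Position 1 ')': depth becomes 0
  Position 2 '(': depth becomes 1
  Position 3 '(': depth becomes 2
  Position 4 '(': depth becomes 3
  Position 5 '(': depth becomes 4
  Position 6 ')': depth becomes 3
  Position 7 ')': depth becomes 2
  Position 8 ')': depth becomes 1
  Position 9 ')': depth becomes 0
Maximum depth reached: 4

4


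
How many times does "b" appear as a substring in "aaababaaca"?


Searching for "b" in "aaababaaca"
Scanning each position:
  Position 0: "a" => no
  Position 1: "a" => no
  Position 2: "a" => no
  Position 3: "b" => MATCH
  Position 4: "a" => no
  Position 5: "b" => MATCH
  Position 6: "a" => no
  Position 7: "a" => no
  Position 8: "c" => no
  Position 9: "a" => no
Total occurrences: 2

2


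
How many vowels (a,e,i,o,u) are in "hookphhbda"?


Input: hookphhbda
Checking each character:
  'h' at position 0: consonant
  'o' at position 1: vowel (running total: 1)
  'o' at position 2: vowel (running total: 2)
  'k' at position 3: consonant
  'p' at position 4: consonant
  'h' at position 5: consonant
  'h' at position 6: consonant
  'b' at position 7: consonant
  'd' at position 8: consonant
  'a' at position 9: vowel (running total: 3)
Total vowels: 3

3


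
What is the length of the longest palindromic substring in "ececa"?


Input: "ececa"
Checking substrings for palindromes:
  [0:3] "ece" (len 3) => palindrome
  [1:4] "cec" (len 3) => palindrome
Longest palindromic substring: "ece" with length 3

3


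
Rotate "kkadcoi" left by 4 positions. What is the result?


Input: "kkadcoi", rotate left by 4
First 4 characters: "kkad"
Remaining characters: "coi"
Concatenate remaining + first: "coi" + "kkad" = "coikkad"

coikkad


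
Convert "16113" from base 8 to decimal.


Input: "16113" in base 8
Positional expansion:
  Digit '1' (value 1) x 8^4 = 4096
  Digit '6' (value 6) x 8^3 = 3072
  Digit '1' (value 1) x 8^2 = 64
  Digit '1' (value 1) x 8^1 = 8
  Digit '3' (value 3) x 8^0 = 3
Sum = 7243

7243


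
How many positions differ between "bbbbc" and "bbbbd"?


Comparing "bbbbc" and "bbbbd" position by position:
  Position 0: 'b' vs 'b' => same
  Position 1: 'b' vs 'b' => same
  Position 2: 'b' vs 'b' => same
  Position 3: 'b' vs 'b' => same
  Position 4: 'c' vs 'd' => DIFFER
Positions that differ: 1

1


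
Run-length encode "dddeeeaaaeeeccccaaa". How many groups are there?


Input: dddeeeaaaeeeccccaaa
Scanning for consecutive runs:
  Group 1: 'd' x 3 (positions 0-2)
  Group 2: 'e' x 3 (positions 3-5)
  Group 3: 'a' x 3 (positions 6-8)
  Group 4: 'e' x 3 (positions 9-11)
  Group 5: 'c' x 4 (positions 12-15)
  Group 6: 'a' x 3 (positions 16-18)
Total groups: 6

6


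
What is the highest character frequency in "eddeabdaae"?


Input: eddeabdaae
Character counts:
  'a': 3
  'b': 1
  'd': 3
  'e': 3
Maximum frequency: 3

3


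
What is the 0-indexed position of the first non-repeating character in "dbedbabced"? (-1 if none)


Input: dbedbabced
Character frequencies:
  'a': 1
  'b': 3
  'c': 1
  'd': 3
  'e': 2
Scanning left to right for freq == 1:
  Position 0 ('d'): freq=3, skip
  Position 1 ('b'): freq=3, skip
  Position 2 ('e'): freq=2, skip
  Position 3 ('d'): freq=3, skip
  Position 4 ('b'): freq=3, skip
  Position 5 ('a'): unique! => answer = 5

5


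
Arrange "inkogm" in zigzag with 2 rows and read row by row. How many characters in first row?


Zigzag "inkogm" into 2 rows:
Placing characters:
  'i' => row 0
  'n' => row 1
  'k' => row 0
  'o' => row 1
  'g' => row 0
  'm' => row 1
Rows:
  Row 0: "ikg"
  Row 1: "nom"
First row length: 3

3
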